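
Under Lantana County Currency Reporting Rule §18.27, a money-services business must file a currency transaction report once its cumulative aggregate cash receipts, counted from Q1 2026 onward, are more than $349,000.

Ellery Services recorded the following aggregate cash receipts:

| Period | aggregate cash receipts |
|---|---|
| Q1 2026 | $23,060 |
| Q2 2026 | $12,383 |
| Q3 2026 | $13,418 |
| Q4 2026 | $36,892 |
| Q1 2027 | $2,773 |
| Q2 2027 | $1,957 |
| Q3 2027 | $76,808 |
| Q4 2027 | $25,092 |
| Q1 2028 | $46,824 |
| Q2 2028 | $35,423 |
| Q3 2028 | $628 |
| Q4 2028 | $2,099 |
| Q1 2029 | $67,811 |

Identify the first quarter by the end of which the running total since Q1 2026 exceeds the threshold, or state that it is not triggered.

Not triggered

Through Q1 2026: $23,060
Through Q2 2026: $35,443
Through Q3 2026: $48,861
Through Q4 2026: $85,753
Through Q1 2027: $88,526
Through Q2 2027: $90,483
Through Q3 2027: $167,291
Through Q4 2027: $192,383
Through Q1 2028: $239,207
Through Q2 2028: $274,630
Through Q3 2028: $275,258
Through Q4 2028: $277,357
Through Q1 2029: $345,168
Final cumulative total $345,168 ≤ $349,000; the threshold is never exceeded.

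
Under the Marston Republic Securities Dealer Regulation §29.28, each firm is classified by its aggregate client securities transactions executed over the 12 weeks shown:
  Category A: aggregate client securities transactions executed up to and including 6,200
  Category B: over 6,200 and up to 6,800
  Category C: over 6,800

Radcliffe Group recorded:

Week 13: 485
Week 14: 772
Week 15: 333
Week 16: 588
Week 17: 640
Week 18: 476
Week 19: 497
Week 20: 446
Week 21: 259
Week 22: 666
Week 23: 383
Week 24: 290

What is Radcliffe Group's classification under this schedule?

Category A

Aggregate client securities transactions executed: 485 + 772 + 333 + 588 + 640 + 476 + 497 + 446 + 259 + 666 + 383 + 290 = 5,835.
5,835 ≤ 6,200, so Category A applies.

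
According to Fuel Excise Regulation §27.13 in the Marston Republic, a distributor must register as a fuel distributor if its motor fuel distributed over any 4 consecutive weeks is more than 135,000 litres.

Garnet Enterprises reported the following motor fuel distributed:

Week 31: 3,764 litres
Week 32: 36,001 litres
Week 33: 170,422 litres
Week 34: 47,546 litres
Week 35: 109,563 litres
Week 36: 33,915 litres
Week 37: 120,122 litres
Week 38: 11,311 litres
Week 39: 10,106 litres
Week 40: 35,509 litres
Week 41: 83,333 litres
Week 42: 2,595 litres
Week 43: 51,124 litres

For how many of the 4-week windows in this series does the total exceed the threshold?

Week 31–Week 34: 3,764 litres + 36,001 litres + 170,422 litres + 47,546 litres = 257,733 litres (over)
Week 32–Week 35: 36,001 litres + 170,422 litres + 47,546 litres + 109,563 litres = 363,532 litres (over)
Week 33–Week 36: 170,422 litres + 47,546 litres + 109,563 litres + 33,915 litres = 361,446 litres (over)
Week 34–Week 37: 47,546 litres + 109,563 litres + 33,915 litres + 120,122 litres = 311,146 litres (over)
Week 35–Week 38: 109,563 litres + 33,915 litres + 120,122 litres + 11,311 litres = 274,911 litres (over)
Week 36–Week 39: 33,915 litres + 120,122 litres + 11,311 litres + 10,106 litres = 175,454 litres (over)
Week 37–Week 40: 120,122 litres + 11,311 litres + 10,106 litres + 35,509 litres = 177,048 litres (over)
Week 38–Week 41: 11,311 litres + 10,106 litres + 35,509 litres + 83,333 litres = 140,259 litres (over)
Week 39–Week 42: 10,106 litres + 35,509 litres + 83,333 litres + 2,595 litres = 131,543 litres (under)
Week 40–Week 43: 35,509 litres + 83,333 litres + 2,595 litres + 51,124 litres = 172,561 litres (over)
9 windows exceed the threshold.

9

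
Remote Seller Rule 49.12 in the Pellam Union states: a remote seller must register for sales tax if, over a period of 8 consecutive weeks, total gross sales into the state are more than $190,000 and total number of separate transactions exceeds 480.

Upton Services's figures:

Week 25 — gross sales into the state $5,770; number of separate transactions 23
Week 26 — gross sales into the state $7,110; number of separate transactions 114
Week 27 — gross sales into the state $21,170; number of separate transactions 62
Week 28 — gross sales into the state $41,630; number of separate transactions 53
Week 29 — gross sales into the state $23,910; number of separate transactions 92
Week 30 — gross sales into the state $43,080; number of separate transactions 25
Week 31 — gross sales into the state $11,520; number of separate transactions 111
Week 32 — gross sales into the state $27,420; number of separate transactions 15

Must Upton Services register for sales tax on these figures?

No

Total gross sales into the state: $5,770 + $7,110 + $21,170 + $41,630 + $23,910 + $43,080 + $11,520 + $27,420 = $181,610 (≤ $190,000).
Total number of separate transactions: 23 + 114 + 62 + 53 + 92 + 25 + 111 + 15 = 495 (> 480).
The test is 'and': the rule requires both, and at least one is not exceeded.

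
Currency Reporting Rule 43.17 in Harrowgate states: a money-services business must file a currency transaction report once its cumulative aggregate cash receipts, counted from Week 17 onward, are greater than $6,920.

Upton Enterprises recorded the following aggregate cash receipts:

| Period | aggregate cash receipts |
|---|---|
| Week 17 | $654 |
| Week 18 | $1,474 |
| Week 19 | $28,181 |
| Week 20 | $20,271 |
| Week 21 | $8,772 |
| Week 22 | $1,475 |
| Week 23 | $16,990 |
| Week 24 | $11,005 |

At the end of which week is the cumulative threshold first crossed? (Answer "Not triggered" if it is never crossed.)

Week 19

Through Week 17: $654
Through Week 18: $2,128
Through Week 19: $30,309 ← exceeds threshold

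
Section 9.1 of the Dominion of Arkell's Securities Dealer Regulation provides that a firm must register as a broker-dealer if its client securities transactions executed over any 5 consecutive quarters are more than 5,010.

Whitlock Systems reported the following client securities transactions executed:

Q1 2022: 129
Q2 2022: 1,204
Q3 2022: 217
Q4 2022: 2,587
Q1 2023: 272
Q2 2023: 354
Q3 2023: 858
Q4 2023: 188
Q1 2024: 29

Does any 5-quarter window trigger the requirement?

No

Q1 2022–Q1 2023: 129 + 1,204 + 217 + 2,587 + 272 = 4,409 (under)
Q2 2022–Q2 2023: 1,204 + 217 + 2,587 + 272 + 354 = 4,634 (under)
Q3 2022–Q3 2023: 217 + 2,587 + 272 + 354 + 858 = 4,288 (under)
Q4 2022–Q4 2023: 2,587 + 272 + 354 + 858 + 188 = 4,259 (under)
Q1 2023–Q1 2024: 272 + 354 + 858 + 188 + 29 = 1,701 (under)
No window exceeds 5,010.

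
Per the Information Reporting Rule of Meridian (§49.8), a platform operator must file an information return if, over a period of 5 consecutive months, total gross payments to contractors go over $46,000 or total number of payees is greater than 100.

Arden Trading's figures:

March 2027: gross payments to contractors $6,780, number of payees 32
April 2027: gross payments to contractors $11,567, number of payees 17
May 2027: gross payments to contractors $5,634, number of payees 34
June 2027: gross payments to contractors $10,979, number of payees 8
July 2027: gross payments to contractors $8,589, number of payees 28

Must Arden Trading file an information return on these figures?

Total gross payments to contractors: $6,780 + $11,567 + $5,634 + $10,979 + $8,589 = $43,549 (≤ $46,000).
Total number of payees: 32 + 17 + 34 + 8 + 28 = 119 (> 100).
The test is 'or': at least one threshold is exceeded.

Yes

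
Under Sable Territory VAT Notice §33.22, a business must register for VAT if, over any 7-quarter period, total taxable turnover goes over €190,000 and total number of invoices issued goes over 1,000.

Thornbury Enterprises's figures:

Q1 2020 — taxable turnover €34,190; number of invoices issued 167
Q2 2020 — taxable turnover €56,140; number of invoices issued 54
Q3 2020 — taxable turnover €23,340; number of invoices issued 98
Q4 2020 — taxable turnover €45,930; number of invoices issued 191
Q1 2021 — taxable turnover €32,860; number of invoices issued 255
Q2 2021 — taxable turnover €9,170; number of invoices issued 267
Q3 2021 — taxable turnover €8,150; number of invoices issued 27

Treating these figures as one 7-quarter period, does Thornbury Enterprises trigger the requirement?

Total taxable turnover: €34,190 + €56,140 + €23,340 + €45,930 + €32,860 + €9,170 + €8,150 = €209,780 (> €190,000).
Total number of invoices issued: 167 + 54 + 98 + 191 + 255 + 267 + 27 = 1,059 (> 1,000).
The test is 'and': both thresholds are exceeded.

Yes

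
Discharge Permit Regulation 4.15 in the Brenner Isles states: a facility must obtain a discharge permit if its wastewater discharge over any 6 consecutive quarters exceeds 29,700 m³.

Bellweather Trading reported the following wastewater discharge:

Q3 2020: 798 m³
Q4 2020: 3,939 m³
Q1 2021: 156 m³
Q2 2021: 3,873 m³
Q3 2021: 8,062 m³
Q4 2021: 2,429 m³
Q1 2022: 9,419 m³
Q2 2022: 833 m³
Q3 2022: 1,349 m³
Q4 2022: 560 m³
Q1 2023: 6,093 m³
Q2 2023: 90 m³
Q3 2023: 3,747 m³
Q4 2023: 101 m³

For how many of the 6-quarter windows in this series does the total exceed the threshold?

0

Q3 2020–Q4 2021: 798 m³ + 3,939 m³ + 156 m³ + 3,873 m³ + 8,062 m³ + 2,429 m³ = 19,257 m³ (under)
Q4 2020–Q1 2022: 3,939 m³ + 156 m³ + 3,873 m³ + 8,062 m³ + 2,429 m³ + 9,419 m³ = 27,878 m³ (under)
Q1 2021–Q2 2022: 156 m³ + 3,873 m³ + 8,062 m³ + 2,429 m³ + 9,419 m³ + 833 m³ = 24,772 m³ (under)
Q2 2021–Q3 2022: 3,873 m³ + 8,062 m³ + 2,429 m³ + 9,419 m³ + 833 m³ + 1,349 m³ = 25,965 m³ (under)
Q3 2021–Q4 2022: 8,062 m³ + 2,429 m³ + 9,419 m³ + 833 m³ + 1,349 m³ + 560 m³ = 22,652 m³ (under)
Q4 2021–Q1 2023: 2,429 m³ + 9,419 m³ + 833 m³ + 1,349 m³ + 560 m³ + 6,093 m³ = 20,683 m³ (under)
Q1 2022–Q2 2023: 9,419 m³ + 833 m³ + 1,349 m³ + 560 m³ + 6,093 m³ + 90 m³ = 18,344 m³ (under)
Q2 2022–Q3 2023: 833 m³ + 1,349 m³ + 560 m³ + 6,093 m³ + 90 m³ + 3,747 m³ = 12,672 m³ (under)
Q3 2022–Q4 2023: 1,349 m³ + 560 m³ + 6,093 m³ + 90 m³ + 3,747 m³ + 101 m³ = 11,940 m³ (under)
0 windows exceed the threshold.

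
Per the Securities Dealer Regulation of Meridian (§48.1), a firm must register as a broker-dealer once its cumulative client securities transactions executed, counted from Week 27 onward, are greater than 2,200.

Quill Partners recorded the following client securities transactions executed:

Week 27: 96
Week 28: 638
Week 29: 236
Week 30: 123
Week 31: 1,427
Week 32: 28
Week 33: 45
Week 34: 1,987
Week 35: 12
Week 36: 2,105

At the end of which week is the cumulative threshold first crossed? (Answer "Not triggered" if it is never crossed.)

Week 31

Through Week 27: 96
Through Week 28: 734
Through Week 29: 970
Through Week 30: 1,093
Through Week 31: 2,520 ← exceeds threshold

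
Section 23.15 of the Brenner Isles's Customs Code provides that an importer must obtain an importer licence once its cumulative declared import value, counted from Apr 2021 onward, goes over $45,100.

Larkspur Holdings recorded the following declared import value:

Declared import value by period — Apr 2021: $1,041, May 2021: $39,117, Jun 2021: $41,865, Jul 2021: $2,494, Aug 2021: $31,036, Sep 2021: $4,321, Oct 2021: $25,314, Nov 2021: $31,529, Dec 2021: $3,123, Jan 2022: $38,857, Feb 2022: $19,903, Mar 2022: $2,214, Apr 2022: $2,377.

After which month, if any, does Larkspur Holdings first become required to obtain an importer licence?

Through Apr 2021: $1,041
Through May 2021: $40,158
Through Jun 2021: $82,023 ← exceeds threshold

Jun 2021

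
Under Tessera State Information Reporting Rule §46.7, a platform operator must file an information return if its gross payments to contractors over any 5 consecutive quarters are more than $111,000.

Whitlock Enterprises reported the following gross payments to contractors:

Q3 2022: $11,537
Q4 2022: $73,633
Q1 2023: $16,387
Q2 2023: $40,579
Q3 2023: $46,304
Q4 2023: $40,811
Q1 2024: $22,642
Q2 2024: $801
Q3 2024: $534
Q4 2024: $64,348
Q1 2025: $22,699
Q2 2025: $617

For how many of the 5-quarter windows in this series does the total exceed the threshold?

7

Q3 2022–Q3 2023: $11,537 + $73,633 + $16,387 + $40,579 + $46,304 = $188,440 (over)
Q4 2022–Q4 2023: $73,633 + $16,387 + $40,579 + $46,304 + $40,811 = $217,714 (over)
Q1 2023–Q1 2024: $16,387 + $40,579 + $46,304 + $40,811 + $22,642 = $166,723 (over)
Q2 2023–Q2 2024: $40,579 + $46,304 + $40,811 + $22,642 + $801 = $151,137 (over)
Q3 2023–Q3 2024: $46,304 + $40,811 + $22,642 + $801 + $534 = $111,092 (over)
Q4 2023–Q4 2024: $40,811 + $22,642 + $801 + $534 + $64,348 = $129,136 (over)
Q1 2024–Q1 2025: $22,642 + $801 + $534 + $64,348 + $22,699 = $111,024 (over)
Q2 2024–Q2 2025: $801 + $534 + $64,348 + $22,699 + $617 = $88,999 (under)
7 windows exceed the threshold.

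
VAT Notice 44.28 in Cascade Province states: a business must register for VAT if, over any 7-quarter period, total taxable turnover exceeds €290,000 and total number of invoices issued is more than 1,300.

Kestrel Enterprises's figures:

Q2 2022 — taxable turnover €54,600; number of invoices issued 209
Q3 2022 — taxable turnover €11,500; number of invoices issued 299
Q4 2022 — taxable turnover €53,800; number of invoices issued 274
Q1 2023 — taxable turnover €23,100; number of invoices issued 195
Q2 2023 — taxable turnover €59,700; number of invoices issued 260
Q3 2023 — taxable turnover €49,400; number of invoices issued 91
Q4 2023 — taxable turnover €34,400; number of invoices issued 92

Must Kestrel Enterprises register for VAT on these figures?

No

Total taxable turnover: €54,600 + €11,500 + €53,800 + €23,100 + €59,700 + €49,400 + €34,400 = €286,500 (≤ €290,000).
Total number of invoices issued: 209 + 299 + 274 + 195 + 260 + 91 + 92 = 1,420 (> 1,300).
The test is 'and': the rule requires both, and at least one is not exceeded.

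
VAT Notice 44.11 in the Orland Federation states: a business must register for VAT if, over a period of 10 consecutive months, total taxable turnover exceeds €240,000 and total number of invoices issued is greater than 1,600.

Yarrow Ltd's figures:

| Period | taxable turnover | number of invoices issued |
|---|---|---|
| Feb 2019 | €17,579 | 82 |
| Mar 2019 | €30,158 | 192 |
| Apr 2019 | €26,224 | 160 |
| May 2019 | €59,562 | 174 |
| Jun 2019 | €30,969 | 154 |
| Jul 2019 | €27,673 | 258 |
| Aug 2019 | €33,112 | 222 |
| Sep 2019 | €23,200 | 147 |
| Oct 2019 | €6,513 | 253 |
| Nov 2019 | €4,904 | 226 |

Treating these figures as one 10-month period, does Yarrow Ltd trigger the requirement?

Yes

Total taxable turnover: €17,579 + €30,158 + €26,224 + €59,562 + €30,969 + €27,673 + €33,112 + €23,200 + €6,513 + €4,904 = €259,894 (> €240,000).
Total number of invoices issued: 82 + 192 + 160 + 174 + 154 + 258 + 222 + 147 + 253 + 226 = 1,868 (> 1,600).
The test is 'and': both thresholds are exceeded.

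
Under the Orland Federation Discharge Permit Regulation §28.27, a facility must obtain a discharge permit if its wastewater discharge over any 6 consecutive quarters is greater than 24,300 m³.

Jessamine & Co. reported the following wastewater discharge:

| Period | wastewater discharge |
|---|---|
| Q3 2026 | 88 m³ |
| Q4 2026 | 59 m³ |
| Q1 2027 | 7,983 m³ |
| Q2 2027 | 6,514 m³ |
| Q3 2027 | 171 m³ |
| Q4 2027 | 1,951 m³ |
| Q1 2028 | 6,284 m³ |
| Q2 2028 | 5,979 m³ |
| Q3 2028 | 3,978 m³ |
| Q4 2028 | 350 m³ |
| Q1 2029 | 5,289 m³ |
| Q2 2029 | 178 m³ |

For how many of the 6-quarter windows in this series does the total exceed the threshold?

Q3 2026–Q4 2027: 88 m³ + 59 m³ + 7,983 m³ + 6,514 m³ + 171 m³ + 1,951 m³ = 16,766 m³ (under)
Q4 2026–Q1 2028: 59 m³ + 7,983 m³ + 6,514 m³ + 171 m³ + 1,951 m³ + 6,284 m³ = 22,962 m³ (under)
Q1 2027–Q2 2028: 7,983 m³ + 6,514 m³ + 171 m³ + 1,951 m³ + 6,284 m³ + 5,979 m³ = 28,882 m³ (over)
Q2 2027–Q3 2028: 6,514 m³ + 171 m³ + 1,951 m³ + 6,284 m³ + 5,979 m³ + 3,978 m³ = 24,877 m³ (over)
Q3 2027–Q4 2028: 171 m³ + 1,951 m³ + 6,284 m³ + 5,979 m³ + 3,978 m³ + 350 m³ = 18,713 m³ (under)
Q4 2027–Q1 2029: 1,951 m³ + 6,284 m³ + 5,979 m³ + 3,978 m³ + 350 m³ + 5,289 m³ = 23,831 m³ (under)
Q1 2028–Q2 2029: 6,284 m³ + 5,979 m³ + 3,978 m³ + 350 m³ + 5,289 m³ + 178 m³ = 22,058 m³ (under)
2 windows exceed the threshold.

2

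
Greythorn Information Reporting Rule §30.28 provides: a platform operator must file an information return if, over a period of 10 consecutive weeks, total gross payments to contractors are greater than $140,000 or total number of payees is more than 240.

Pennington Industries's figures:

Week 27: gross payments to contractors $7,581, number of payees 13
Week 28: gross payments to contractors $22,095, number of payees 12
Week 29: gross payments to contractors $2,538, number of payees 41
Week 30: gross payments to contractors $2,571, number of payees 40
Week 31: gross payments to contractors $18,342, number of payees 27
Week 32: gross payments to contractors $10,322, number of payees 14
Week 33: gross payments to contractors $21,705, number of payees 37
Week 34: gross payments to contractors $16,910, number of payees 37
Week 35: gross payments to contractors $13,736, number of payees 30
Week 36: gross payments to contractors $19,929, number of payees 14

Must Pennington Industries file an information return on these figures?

Total gross payments to contractors: $7,581 + $22,095 + $2,538 + $2,571 + $18,342 + $10,322 + $21,705 + $16,910 + $13,736 + $19,929 = $135,729 (≤ $140,000).
Total number of payees: 13 + 12 + 41 + 40 + 27 + 14 + 37 + 37 + 30 + 14 = 265 (> 240).
The test is 'or': at least one threshold is exceeded.

Yes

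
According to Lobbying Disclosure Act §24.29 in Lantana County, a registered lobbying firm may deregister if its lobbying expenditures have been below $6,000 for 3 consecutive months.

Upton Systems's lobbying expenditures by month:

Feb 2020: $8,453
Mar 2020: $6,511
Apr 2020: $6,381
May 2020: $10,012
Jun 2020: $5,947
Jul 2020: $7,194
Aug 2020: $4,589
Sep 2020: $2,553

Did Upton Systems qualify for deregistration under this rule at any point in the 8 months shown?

No

Months below $6,000: Jun 2020, Aug 2020, Sep 2020.
Longest run of consecutive months below the threshold: 2.
2 < 3, so Upton Systems never became eligible.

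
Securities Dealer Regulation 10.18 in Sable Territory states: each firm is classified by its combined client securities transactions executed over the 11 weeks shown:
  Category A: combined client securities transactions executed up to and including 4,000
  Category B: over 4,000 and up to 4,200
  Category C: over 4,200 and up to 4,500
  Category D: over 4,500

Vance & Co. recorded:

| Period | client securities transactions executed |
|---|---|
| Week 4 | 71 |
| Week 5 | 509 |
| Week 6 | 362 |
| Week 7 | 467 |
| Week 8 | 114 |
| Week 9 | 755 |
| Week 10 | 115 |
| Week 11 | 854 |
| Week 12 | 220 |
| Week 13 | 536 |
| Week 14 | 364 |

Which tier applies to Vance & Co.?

Category C

Combined client securities transactions executed: 71 + 509 + 362 + 467 + 114 + 755 + 115 + 854 + 220 + 536 + 364 = 4,367.
4,200 < 4,367 ≤ 4,500, so Category C applies.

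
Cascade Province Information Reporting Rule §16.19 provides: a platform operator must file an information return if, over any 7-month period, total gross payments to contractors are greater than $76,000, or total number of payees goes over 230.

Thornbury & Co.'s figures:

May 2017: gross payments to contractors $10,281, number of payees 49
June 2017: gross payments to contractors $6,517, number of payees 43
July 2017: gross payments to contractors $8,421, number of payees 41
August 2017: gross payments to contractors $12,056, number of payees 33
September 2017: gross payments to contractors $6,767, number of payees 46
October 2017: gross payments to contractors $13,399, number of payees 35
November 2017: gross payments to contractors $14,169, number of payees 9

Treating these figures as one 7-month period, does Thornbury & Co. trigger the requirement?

Total gross payments to contractors: $10,281 + $6,517 + $8,421 + $12,056 + $6,767 + $13,399 + $14,169 = $71,610 (≤ $76,000).
Total number of payees: 49 + 43 + 41 + 33 + 46 + 35 + 9 = 256 (> 230).
The test is 'or': at least one threshold is exceeded.

Yes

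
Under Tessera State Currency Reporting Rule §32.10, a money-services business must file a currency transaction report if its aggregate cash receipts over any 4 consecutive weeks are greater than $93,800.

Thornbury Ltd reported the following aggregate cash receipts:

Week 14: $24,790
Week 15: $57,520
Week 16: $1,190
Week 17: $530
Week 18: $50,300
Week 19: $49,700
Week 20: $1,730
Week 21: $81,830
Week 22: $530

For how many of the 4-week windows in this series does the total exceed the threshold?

5

Week 14–Week 17: $24,790 + $57,520 + $1,190 + $530 = $84,030 (under)
Week 15–Week 18: $57,520 + $1,190 + $530 + $50,300 = $109,540 (over)
Week 16–Week 19: $1,190 + $530 + $50,300 + $49,700 = $101,720 (over)
Week 17–Week 20: $530 + $50,300 + $49,700 + $1,730 = $102,260 (over)
Week 18–Week 21: $50,300 + $49,700 + $1,730 + $81,830 = $183,560 (over)
Week 19–Week 22: $49,700 + $1,730 + $81,830 + $530 = $133,790 (over)
5 windows exceed the threshold.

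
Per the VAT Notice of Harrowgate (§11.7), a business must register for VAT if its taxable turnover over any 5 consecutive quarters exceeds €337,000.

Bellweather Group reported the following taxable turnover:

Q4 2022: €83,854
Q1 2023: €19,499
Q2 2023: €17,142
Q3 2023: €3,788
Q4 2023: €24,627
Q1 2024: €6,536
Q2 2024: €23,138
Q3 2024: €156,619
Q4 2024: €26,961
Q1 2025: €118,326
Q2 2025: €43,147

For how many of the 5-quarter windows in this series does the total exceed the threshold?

Q4 2022–Q4 2023: €83,854 + €19,499 + €17,142 + €3,788 + €24,627 = €148,910 (under)
Q1 2023–Q1 2024: €19,499 + €17,142 + €3,788 + €24,627 + €6,536 = €71,592 (under)
Q2 2023–Q2 2024: €17,142 + €3,788 + €24,627 + €6,536 + €23,138 = €75,231 (under)
Q3 2023–Q3 2024: €3,788 + €24,627 + €6,536 + €23,138 + €156,619 = €214,708 (under)
Q4 2023–Q4 2024: €24,627 + €6,536 + €23,138 + €156,619 + €26,961 = €237,881 (under)
Q1 2024–Q1 2025: €6,536 + €23,138 + €156,619 + €26,961 + €118,326 = €331,580 (under)
Q2 2024–Q2 2025: €23,138 + €156,619 + €26,961 + €118,326 + €43,147 = €368,191 (over)
1 window exceeds the threshold.

1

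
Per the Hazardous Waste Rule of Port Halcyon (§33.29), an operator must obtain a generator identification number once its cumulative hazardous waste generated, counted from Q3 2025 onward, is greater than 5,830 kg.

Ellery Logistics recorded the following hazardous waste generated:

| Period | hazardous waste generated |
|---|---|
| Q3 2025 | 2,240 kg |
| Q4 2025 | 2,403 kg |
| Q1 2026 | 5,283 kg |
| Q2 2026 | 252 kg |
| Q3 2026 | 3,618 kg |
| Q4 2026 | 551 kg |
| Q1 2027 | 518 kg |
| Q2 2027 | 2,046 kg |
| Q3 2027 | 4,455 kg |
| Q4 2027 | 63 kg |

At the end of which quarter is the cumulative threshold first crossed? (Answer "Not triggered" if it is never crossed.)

Through Q3 2025: 2,240 kg
Through Q4 2025: 4,643 kg
Through Q1 2026: 9,926 kg ← exceeds threshold

Q1 2026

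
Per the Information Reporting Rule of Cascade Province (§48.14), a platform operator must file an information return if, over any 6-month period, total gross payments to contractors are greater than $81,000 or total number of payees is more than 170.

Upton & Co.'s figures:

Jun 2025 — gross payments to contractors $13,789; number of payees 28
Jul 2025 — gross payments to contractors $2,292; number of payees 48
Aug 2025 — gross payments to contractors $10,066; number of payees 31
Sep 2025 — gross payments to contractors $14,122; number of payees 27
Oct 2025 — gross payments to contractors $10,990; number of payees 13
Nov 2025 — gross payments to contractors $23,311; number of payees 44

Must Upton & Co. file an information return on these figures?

Total gross payments to contractors: $13,789 + $2,292 + $10,066 + $14,122 + $10,990 + $23,311 = $74,570 (≤ $81,000).
Total number of payees: 28 + 48 + 31 + 27 + 13 + 44 = 191 (> 170).
The test is 'or': at least one threshold is exceeded.

Yes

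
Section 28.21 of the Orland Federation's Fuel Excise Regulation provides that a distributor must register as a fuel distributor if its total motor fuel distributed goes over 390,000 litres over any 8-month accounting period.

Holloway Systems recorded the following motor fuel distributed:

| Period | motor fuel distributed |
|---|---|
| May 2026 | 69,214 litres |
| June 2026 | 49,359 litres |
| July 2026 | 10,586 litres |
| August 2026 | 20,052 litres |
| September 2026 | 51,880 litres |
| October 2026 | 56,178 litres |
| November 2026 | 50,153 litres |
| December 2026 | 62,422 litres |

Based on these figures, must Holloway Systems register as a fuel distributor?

Total motor fuel distributed: 69,214 litres + 49,359 litres + 10,586 litres + 20,052 litres + 51,880 litres + 56,178 litres + 50,153 litres + 62,422 litres = 369,844 litres.
369,844 litres ≤ 390,000 litres, so the threshold is not exceeded.

No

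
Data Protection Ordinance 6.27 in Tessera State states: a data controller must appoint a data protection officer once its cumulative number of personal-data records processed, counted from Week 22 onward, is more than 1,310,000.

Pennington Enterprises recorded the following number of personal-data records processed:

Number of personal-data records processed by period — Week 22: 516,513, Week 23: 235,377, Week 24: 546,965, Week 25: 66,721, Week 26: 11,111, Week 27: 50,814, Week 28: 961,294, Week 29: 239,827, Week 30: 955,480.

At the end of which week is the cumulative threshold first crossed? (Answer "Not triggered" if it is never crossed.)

Through Week 22: 516,513
Through Week 23: 751,890
Through Week 24: 1,298,855
Through Week 25: 1,365,576 ← exceeds threshold

Week 25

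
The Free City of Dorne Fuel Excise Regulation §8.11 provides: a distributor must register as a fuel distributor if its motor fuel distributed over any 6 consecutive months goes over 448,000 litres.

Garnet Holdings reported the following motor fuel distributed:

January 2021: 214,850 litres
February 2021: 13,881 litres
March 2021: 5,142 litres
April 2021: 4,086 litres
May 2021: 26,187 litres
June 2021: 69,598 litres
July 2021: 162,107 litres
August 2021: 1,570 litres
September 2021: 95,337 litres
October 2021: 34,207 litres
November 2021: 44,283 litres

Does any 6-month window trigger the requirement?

January 2021–June 2021: 214,850 litres + 13,881 litres + 5,142 litres + 4,086 litres + 26,187 litres + 69,598 litres = 333,744 litres (under)
February 2021–July 2021: 13,881 litres + 5,142 litres + 4,086 litres + 26,187 litres + 69,598 litres + 162,107 litres = 281,001 litres (under)
March 2021–August 2021: 5,142 litres + 4,086 litres + 26,187 litres + 69,598 litres + 162,107 litres + 1,570 litres = 268,690 litres (under)
April 2021–September 2021: 4,086 litres + 26,187 litres + 69,598 litres + 162,107 litres + 1,570 litres + 95,337 litres = 358,885 litres (under)
May 2021–October 2021: 26,187 litres + 69,598 litres + 162,107 litres + 1,570 litres + 95,337 litres + 34,207 litres = 389,006 litres (under)
June 2021–November 2021: 69,598 litres + 162,107 litres + 1,570 litres + 95,337 litres + 34,207 litres + 44,283 litres = 407,102 litres (under)
No window exceeds 448,000 litres.

No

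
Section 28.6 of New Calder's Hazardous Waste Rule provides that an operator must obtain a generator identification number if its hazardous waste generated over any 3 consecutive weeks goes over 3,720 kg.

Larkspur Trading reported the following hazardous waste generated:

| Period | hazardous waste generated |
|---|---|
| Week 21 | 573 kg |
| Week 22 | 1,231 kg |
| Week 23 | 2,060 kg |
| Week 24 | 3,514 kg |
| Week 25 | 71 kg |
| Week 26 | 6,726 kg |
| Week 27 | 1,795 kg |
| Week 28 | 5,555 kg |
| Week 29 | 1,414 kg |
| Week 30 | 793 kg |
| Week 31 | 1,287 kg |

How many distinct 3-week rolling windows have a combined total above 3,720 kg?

8

Week 21–Week 23: 573 kg + 1,231 kg + 2,060 kg = 3,864 kg (over)
Week 22–Week 24: 1,231 kg + 2,060 kg + 3,514 kg = 6,805 kg (over)
Week 23–Week 25: 2,060 kg + 3,514 kg + 71 kg = 5,645 kg (over)
Week 24–Week 26: 3,514 kg + 71 kg + 6,726 kg = 10,311 kg (over)
Week 25–Week 27: 71 kg + 6,726 kg + 1,795 kg = 8,592 kg (over)
Week 26–Week 28: 6,726 kg + 1,795 kg + 5,555 kg = 14,076 kg (over)
Week 27–Week 29: 1,795 kg + 5,555 kg + 1,414 kg = 8,764 kg (over)
Week 28–Week 30: 5,555 kg + 1,414 kg + 793 kg = 7,762 kg (over)
Week 29–Week 31: 1,414 kg + 793 kg + 1,287 kg = 3,494 kg (under)
8 windows exceed the threshold.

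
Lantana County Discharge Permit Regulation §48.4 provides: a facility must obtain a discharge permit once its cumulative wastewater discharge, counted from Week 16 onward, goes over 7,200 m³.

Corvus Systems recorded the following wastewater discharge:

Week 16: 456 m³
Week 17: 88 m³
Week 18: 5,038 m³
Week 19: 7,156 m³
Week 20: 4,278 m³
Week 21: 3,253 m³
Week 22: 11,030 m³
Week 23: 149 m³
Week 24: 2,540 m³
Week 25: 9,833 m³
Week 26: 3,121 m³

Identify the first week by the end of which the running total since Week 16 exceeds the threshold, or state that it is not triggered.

Week 19

Through Week 16: 456 m³
Through Week 17: 544 m³
Through Week 18: 5,582 m³
Through Week 19: 12,738 m³ ← exceeds threshold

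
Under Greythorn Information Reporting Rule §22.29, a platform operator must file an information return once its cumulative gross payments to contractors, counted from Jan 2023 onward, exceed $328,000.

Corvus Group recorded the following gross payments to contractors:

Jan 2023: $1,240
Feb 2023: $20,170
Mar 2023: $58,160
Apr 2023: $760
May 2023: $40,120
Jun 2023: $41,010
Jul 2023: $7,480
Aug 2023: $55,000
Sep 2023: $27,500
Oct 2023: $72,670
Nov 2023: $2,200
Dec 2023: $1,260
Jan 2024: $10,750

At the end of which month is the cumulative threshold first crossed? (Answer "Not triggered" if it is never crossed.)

Jan 2024

Through Jan 2023: $1,240
Through Feb 2023: $21,410
Through Mar 2023: $79,570
Through Apr 2023: $80,330
Through May 2023: $120,450
Through Jun 2023: $161,460
Through Jul 2023: $168,940
Through Aug 2023: $223,940
Through Sep 2023: $251,440
Through Oct 2023: $324,110
Through Nov 2023: $326,310
Through Dec 2023: $327,570
Through Jan 2024: $338,320 ← exceeds threshold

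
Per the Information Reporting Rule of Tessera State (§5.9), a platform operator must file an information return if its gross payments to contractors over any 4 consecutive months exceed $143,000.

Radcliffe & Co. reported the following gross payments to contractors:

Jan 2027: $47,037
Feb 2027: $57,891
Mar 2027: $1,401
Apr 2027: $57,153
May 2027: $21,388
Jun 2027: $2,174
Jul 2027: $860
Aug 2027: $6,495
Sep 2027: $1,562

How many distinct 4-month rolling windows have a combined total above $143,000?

1

Jan 2027–Apr 2027: $47,037 + $57,891 + $1,401 + $57,153 = $163,482 (over)
Feb 2027–May 2027: $57,891 + $1,401 + $57,153 + $21,388 = $137,833 (under)
Mar 2027–Jun 2027: $1,401 + $57,153 + $21,388 + $2,174 = $82,116 (under)
Apr 2027–Jul 2027: $57,153 + $21,388 + $2,174 + $860 = $81,575 (under)
May 2027–Aug 2027: $21,388 + $2,174 + $860 + $6,495 = $30,917 (under)
Jun 2027–Sep 2027: $2,174 + $860 + $6,495 + $1,562 = $11,091 (under)
1 window exceeds the threshold.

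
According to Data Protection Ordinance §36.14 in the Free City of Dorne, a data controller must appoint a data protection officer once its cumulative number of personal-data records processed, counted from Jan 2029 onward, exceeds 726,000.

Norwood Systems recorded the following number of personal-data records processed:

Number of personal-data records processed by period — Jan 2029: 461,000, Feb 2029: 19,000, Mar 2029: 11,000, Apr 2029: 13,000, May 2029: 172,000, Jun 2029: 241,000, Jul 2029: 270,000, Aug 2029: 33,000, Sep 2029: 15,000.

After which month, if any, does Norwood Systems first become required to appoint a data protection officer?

Through Jan 2029: 461,000
Through Feb 2029: 480,000
Through Mar 2029: 491,000
Through Apr 2029: 504,000
Through May 2029: 676,000
Through Jun 2029: 917,000 ← exceeds threshold

Jun 2029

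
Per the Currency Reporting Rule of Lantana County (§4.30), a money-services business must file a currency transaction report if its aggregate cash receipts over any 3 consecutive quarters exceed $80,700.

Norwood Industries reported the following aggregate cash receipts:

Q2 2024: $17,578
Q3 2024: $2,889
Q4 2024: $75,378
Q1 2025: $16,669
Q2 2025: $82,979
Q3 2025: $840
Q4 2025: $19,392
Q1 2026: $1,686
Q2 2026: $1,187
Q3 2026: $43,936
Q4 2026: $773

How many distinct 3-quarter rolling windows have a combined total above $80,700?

Q2 2024–Q4 2024: $17,578 + $2,889 + $75,378 = $95,845 (over)
Q3 2024–Q1 2025: $2,889 + $75,378 + $16,669 = $94,936 (over)
Q4 2024–Q2 2025: $75,378 + $16,669 + $82,979 = $175,026 (over)
Q1 2025–Q3 2025: $16,669 + $82,979 + $840 = $100,488 (over)
Q2 2025–Q4 2025: $82,979 + $840 + $19,392 = $103,211 (over)
Q3 2025–Q1 2026: $840 + $19,392 + $1,686 = $21,918 (under)
Q4 2025–Q2 2026: $19,392 + $1,686 + $1,187 = $22,265 (under)
Q1 2026–Q3 2026: $1,686 + $1,187 + $43,936 = $46,809 (under)
Q2 2026–Q4 2026: $1,187 + $43,936 + $773 = $45,896 (under)
5 windows exceed the threshold.

5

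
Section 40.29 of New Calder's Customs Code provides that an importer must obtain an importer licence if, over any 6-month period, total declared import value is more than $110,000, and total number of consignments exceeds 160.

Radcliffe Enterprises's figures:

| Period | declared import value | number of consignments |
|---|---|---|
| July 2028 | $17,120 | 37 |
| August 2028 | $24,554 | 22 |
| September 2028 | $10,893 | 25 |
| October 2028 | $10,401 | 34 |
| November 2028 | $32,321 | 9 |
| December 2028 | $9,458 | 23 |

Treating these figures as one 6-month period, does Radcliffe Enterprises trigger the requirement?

No

Total declared import value: $17,120 + $24,554 + $10,893 + $10,401 + $32,321 + $9,458 = $104,747 (≤ $110,000).
Total number of consignments: 37 + 22 + 25 + 34 + 9 + 23 = 150 (≤ 160).
The test is 'and': the rule requires both, and at least one is not exceeded.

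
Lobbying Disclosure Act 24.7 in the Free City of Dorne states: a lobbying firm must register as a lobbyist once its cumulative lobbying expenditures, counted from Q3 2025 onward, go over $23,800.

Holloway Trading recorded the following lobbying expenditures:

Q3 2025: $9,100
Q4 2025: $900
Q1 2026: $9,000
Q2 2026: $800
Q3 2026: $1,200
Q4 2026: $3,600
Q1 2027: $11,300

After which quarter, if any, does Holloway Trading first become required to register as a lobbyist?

Q4 2026

Through Q3 2025: $9,100
Through Q4 2025: $10,000
Through Q1 2026: $19,000
Through Q2 2026: $19,800
Through Q3 2026: $21,000
Through Q4 2026: $24,600 ← exceeds threshold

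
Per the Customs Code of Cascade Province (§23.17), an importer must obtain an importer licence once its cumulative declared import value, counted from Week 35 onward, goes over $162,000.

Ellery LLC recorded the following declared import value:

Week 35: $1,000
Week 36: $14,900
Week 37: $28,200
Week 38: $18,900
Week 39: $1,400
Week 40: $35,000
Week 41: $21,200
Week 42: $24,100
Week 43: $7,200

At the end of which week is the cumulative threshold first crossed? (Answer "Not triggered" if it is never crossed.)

Through Week 35: $1,000
Through Week 36: $15,900
Through Week 37: $44,100
Through Week 38: $63,000
Through Week 39: $64,400
Through Week 40: $99,400
Through Week 41: $120,600
Through Week 42: $144,700
Through Week 43: $151,900
Final cumulative total $151,900 ≤ $162,000; the threshold is never exceeded.

Not triggered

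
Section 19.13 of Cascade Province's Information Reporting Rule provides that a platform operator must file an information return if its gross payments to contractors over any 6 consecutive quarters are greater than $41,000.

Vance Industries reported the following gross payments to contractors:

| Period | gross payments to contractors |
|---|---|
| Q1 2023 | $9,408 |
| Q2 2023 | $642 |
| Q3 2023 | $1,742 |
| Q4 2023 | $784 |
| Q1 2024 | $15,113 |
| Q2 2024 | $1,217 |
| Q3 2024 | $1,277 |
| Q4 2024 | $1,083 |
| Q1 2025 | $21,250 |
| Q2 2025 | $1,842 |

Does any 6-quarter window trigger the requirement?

Q1 2023–Q2 2024: $9,408 + $642 + $1,742 + $784 + $15,113 + $1,217 = $28,906 (under)
Q2 2023–Q3 2024: $642 + $1,742 + $784 + $15,113 + $1,217 + $1,277 = $20,775 (under)
Q3 2023–Q4 2024: $1,742 + $784 + $15,113 + $1,217 + $1,277 + $1,083 = $21,216 (under)
Q4 2023–Q1 2025: $784 + $15,113 + $1,217 + $1,277 + $1,083 + $21,250 = $40,724 (under)
Q1 2024–Q2 2025: $15,113 + $1,217 + $1,277 + $1,083 + $21,250 + $1,842 = $41,782 (over)
At least one window exceeds $41,000.

Yes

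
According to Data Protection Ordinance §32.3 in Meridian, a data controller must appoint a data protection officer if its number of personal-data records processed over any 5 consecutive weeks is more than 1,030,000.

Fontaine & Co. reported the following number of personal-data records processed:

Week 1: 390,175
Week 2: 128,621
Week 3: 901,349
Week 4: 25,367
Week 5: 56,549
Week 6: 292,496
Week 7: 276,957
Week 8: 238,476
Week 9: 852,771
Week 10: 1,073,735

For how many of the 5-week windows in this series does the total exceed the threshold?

5

Week 1–Week 5: 390,175 + 128,621 + 901,349 + 25,367 + 56,549 = 1,502,061 (over)
Week 2–Week 6: 128,621 + 901,349 + 25,367 + 56,549 + 292,496 = 1,404,382 (over)
Week 3–Week 7: 901,349 + 25,367 + 56,549 + 292,496 + 276,957 = 1,552,718 (over)
Week 4–Week 8: 25,367 + 56,549 + 292,496 + 276,957 + 238,476 = 889,845 (under)
Week 5–Week 9: 56,549 + 292,496 + 276,957 + 238,476 + 852,771 = 1,717,249 (over)
Week 6–Week 10: 292,496 + 276,957 + 238,476 + 852,771 + 1,073,735 = 2,734,435 (over)
5 windows exceed the threshold.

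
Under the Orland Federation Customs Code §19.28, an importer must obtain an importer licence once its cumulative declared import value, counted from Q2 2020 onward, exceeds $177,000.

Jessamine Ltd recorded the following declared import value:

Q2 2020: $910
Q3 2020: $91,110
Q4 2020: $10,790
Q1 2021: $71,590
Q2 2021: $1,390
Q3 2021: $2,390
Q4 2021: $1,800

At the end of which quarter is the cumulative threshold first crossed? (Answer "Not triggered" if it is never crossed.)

Q3 2021

Through Q2 2020: $910
Through Q3 2020: $92,020
Through Q4 2020: $102,810
Through Q1 2021: $174,400
Through Q2 2021: $175,790
Through Q3 2021: $178,180 ← exceeds threshold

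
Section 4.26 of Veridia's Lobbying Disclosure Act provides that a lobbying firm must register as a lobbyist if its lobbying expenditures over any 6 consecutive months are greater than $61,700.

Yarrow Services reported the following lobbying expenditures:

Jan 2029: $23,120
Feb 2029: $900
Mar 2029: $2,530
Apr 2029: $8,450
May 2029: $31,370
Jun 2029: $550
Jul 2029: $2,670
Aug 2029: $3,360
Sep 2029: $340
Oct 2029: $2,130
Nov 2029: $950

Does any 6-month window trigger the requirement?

Jan 2029–Jun 2029: $23,120 + $900 + $2,530 + $8,450 + $31,370 + $550 = $66,920 (over)
Feb 2029–Jul 2029: $900 + $2,530 + $8,450 + $31,370 + $550 + $2,670 = $46,470 (under)
Mar 2029–Aug 2029: $2,530 + $8,450 + $31,370 + $550 + $2,670 + $3,360 = $48,930 (under)
Apr 2029–Sep 2029: $8,450 + $31,370 + $550 + $2,670 + $3,360 + $340 = $46,740 (under)
May 2029–Oct 2029: $31,370 + $550 + $2,670 + $3,360 + $340 + $2,130 = $40,420 (under)
Jun 2029–Nov 2029: $550 + $2,670 + $3,360 + $340 + $2,130 + $950 = $10,000 (under)
At least one window exceeds $61,700.

Yes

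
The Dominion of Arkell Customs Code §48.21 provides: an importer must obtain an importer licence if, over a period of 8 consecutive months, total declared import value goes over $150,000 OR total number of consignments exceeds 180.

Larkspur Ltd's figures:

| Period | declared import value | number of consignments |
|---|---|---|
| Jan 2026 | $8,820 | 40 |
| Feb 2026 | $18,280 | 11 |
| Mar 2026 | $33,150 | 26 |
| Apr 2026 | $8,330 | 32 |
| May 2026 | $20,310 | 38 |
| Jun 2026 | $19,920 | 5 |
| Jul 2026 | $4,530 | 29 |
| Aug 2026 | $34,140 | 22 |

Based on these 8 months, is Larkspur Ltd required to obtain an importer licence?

Yes

Total declared import value: $8,820 + $18,280 + $33,150 + $8,330 + $20,310 + $19,920 + $4,530 + $34,140 = $147,480 (≤ $150,000).
Total number of consignments: 40 + 11 + 26 + 32 + 38 + 5 + 29 + 22 = 203 (> 180).
The test is 'or': at least one threshold is exceeded.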